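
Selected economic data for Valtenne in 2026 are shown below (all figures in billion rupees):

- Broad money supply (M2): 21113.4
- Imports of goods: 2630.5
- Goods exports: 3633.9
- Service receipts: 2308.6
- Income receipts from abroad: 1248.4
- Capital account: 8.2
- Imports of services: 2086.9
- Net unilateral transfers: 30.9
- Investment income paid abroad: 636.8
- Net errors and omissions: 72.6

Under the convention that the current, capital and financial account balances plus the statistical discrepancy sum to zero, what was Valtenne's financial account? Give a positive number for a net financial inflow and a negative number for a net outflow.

Goods balance = 3633.9 - 2630.5 = 1003.4
Services balance = 2308.6 - 2086.9 = 221.7
Trade balance (goods + services) = 1003.4 + 221.7 = 1225.1
Net primary income = 1248.4 - 636.8 = 611.6
Net secondary income = 30.9
Current account = 1225.1 + 611.6 + 30.9 = 1867.6
Financial account = -(1867.6 + 8.2 + 72.6) = -1948.4

-1948.4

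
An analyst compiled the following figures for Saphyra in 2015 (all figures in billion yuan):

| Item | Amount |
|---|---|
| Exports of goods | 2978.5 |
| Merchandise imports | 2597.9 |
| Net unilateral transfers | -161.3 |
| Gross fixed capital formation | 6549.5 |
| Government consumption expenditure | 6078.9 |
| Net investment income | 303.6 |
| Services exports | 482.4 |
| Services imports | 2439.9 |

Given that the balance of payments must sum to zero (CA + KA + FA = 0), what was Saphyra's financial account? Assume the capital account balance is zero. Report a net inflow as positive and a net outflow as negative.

Goods balance = 2978.5 - 2597.9 = 380.6
Services balance = 482.4 - 2439.9 = -1957.5
Trade balance (goods + services) = 380.6 + (-1957.5) = -1576.9
Net primary income = 303.6
Net secondary income = -161.3
Current account = -1576.9 + 303.6 + (-161.3) = -1434.6
Financial account = -(-1434.6) = 1434.6

1434.6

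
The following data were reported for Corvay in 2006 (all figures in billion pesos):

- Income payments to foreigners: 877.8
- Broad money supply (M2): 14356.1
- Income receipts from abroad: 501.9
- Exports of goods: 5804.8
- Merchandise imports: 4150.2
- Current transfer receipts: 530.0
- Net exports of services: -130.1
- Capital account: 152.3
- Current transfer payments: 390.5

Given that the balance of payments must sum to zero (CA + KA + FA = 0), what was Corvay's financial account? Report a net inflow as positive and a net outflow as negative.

-1440.4

Goods balance = 5804.8 - 4150.2 = 1654.6
Services balance = -130.1
Trade balance (goods + services) = 1654.6 + (-130.1) = 1524.5
Net primary income = 501.9 - 877.8 = -375.9
Net secondary income = 530.0 - 390.5 = 139.5
Current account = 1524.5 + (-375.9) + 139.5 = 1288.1
Financial account = -(1288.1 + 152.3) = -1440.4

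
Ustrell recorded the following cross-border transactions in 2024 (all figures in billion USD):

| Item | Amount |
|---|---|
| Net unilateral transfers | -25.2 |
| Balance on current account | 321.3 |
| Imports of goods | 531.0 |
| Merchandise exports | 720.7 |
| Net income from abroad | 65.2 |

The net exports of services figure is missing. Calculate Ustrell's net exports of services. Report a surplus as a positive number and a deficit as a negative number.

Current account = goods balance + services balance + net primary income + net secondary income
Sum of the known components = 229.7
Net exports of services = CA - (known components) = 321.3 - 229.7 = 91.6

91.6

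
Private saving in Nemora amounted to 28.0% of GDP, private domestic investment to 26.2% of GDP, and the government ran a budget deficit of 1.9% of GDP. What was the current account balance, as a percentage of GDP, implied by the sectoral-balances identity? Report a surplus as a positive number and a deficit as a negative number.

-0.1

By the sectoral-balances identity, CA = (S_private - I) + (T - G).
Private balance = 28.0 - 26.2 = 1.8
Government balance (T - G) = -1.9
CA = 1.8 + (-1.9) = -0.1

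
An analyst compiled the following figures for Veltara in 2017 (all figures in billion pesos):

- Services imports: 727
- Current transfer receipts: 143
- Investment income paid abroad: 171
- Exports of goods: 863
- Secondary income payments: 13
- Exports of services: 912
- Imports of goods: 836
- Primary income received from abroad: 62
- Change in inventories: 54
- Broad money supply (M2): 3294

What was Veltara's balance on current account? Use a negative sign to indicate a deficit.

233

Goods balance = 863 - 836 = 27
Services balance = 912 - 727 = 185
Trade balance (goods + services) = 27 + 185 = 212
Net primary income = 62 - 171 = -109
Net secondary income = 143 - 13 = 130
Current account = 212 + (-109) + 130 = 233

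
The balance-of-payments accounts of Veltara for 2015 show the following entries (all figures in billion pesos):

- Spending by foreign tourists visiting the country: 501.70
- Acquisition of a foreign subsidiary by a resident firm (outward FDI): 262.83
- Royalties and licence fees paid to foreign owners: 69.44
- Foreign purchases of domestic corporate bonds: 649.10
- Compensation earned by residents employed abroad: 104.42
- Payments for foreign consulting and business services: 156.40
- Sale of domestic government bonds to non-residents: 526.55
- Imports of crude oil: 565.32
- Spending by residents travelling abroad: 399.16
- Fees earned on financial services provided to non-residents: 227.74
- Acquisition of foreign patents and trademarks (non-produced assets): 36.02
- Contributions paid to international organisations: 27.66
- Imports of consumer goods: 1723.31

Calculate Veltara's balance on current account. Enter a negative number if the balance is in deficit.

-2107.43

Goods: -565.32 - 1723.31 = -2288.63
Services: 501.70 - 156.40 - 399.16 + 227.74 - 69.44 = 104.44
Primary income: 104.42
Secondary income: -27.66
Current account = (-2288.63) + 104.44 + 104.42 + (-27.66) = -2107.43
(Excluded from the current account — financial account: acquisition of a foreign subsidiary by a resident firm (outward FDI) 262.83, foreign purchases of domestic corporate bonds 649.10, sale of domestic government bonds to non-residents 526.55; capital account: acquisition of foreign patents and trademarks (non-produced assets) 36.02.)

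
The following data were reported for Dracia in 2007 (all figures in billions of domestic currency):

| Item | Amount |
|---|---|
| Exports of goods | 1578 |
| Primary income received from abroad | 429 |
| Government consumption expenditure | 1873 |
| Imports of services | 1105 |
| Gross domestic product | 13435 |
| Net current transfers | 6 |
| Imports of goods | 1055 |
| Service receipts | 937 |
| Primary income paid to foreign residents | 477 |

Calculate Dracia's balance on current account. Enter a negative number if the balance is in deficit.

313

Goods balance = 1578 - 1055 = 523
Services balance = 937 - 1105 = -168
Trade balance (goods + services) = 523 + (-168) = 355
Net primary income = 429 - 477 = -48
Net secondary income = 6
Current account = 355 + (-48) + 6 = 313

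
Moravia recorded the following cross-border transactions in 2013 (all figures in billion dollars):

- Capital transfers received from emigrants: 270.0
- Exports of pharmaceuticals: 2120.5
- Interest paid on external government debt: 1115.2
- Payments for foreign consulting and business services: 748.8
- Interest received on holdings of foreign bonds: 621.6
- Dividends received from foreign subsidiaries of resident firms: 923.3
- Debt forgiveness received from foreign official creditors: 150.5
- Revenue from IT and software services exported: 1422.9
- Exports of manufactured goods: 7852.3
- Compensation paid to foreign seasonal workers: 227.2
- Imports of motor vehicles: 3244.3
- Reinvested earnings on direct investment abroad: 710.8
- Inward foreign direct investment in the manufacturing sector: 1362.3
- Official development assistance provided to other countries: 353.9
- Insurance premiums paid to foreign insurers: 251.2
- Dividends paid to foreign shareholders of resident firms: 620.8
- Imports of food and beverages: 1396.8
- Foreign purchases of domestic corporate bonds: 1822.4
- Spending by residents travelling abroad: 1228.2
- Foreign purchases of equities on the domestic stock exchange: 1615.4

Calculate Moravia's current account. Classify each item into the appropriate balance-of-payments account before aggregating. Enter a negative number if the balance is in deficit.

4465.0

Goods: 7852.3 + 2120.5 - 1396.8 - 3244.3 = 5331.7
Services: 1422.9 - 1228.2 - 251.2 - 748.8 = -805.3
Primary income: 710.8 + 923.3 - 227.2 - 1115.2 + 621.6 - 620.8 = 292.5
Secondary income: -353.9
Current account = 5331.7 + (-805.3) + 292.5 + (-353.9) = 4465.0
(Excluded from the current account — capital account: capital transfers received from emigrants 270.0, debt forgiveness received from foreign official creditors 150.5; financial account: inward foreign direct investment in the manufacturing sector 1362.3, foreign purchases of domestic corporate bonds 1822.4, foreign purchases of equities on the domestic stock exchange 1615.4.)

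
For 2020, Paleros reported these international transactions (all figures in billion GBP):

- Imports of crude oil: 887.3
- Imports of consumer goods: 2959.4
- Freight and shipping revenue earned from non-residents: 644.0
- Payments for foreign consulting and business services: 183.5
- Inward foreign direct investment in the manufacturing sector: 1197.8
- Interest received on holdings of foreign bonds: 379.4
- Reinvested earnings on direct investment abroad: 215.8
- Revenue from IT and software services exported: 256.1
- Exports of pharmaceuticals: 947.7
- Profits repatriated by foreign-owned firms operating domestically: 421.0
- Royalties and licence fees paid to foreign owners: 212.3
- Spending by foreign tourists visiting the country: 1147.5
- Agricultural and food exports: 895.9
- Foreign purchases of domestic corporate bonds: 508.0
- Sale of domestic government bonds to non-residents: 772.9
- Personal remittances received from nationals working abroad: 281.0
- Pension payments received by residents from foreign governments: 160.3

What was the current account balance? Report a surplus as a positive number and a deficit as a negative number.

Goods: -887.3 + 895.9 + 947.7 - 2959.4 = -2003.1
Services: -183.5 - 212.3 + 1147.5 + 644.0 + 256.1 = 1651.8
Primary income: 215.8 - 421.0 + 379.4 = 174.2
Secondary income: 281.0 + 160.3 = 441.3
Current account = (-2003.1) + 1651.8 + 174.2 + 441.3 = 264.2
(Excluded from the current account — financial account: inward foreign direct investment in the manufacturing sector 1197.8, foreign purchases of domestic corporate bonds 508.0, sale of domestic government bonds to non-residents 772.9.)

264.2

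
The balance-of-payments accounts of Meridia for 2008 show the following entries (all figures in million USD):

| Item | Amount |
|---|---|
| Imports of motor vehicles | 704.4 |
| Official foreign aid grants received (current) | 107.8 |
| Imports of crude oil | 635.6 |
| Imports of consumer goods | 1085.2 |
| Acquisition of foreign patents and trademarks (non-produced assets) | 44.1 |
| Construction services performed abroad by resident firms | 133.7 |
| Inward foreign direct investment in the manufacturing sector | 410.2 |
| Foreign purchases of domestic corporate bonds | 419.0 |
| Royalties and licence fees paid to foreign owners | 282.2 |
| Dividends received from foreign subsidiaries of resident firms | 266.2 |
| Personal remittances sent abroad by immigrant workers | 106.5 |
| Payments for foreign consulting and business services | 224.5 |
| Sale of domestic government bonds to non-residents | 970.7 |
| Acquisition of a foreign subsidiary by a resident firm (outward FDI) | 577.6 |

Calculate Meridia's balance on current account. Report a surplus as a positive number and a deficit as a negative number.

-2530.7

Goods: -635.6 - 704.4 - 1085.2 = -2425.2
Services: -224.5 - 282.2 + 133.7 = -373.0
Primary income: 266.2
Secondary income: 107.8 - 106.5 = 1.3
Current account = (-2425.2) + (-373.0) + 266.2 + 1.3 = -2530.7
(Excluded from the current account — capital account: acquisition of foreign patents and trademarks (non-produced assets) 44.1; financial account: inward foreign direct investment in the manufacturing sector 410.2, foreign purchases of domestic corporate bonds 419.0, sale of domestic government bonds to non-residents 970.7, acquisition of a foreign subsidiary by a resident firm (outward FDI) 577.6.)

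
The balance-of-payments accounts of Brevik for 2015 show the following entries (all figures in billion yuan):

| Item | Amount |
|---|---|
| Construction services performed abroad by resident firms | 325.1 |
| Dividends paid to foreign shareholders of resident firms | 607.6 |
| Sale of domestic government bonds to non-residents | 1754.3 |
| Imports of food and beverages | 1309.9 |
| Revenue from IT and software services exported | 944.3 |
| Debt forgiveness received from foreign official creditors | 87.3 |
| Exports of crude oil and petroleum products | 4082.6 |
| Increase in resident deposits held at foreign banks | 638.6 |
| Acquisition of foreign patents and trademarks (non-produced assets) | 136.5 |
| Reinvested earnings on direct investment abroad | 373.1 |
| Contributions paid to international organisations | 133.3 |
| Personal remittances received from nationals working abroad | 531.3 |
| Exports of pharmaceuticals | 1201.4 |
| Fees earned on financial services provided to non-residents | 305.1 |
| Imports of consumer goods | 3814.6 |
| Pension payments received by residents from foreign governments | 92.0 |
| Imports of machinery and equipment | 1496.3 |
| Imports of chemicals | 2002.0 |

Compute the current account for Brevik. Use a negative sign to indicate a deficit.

Goods: 4082.6 + 1201.4 - 1496.3 - 1309.9 - 3814.6 - 2002.0 = -3338.8
Services: 944.3 + 305.1 + 325.1 = 1574.5
Primary income: 373.1 - 607.6 = -234.5
Secondary income: -133.3 + 92.0 + 531.3 = 490.0
Current account = (-3338.8) + 1574.5 + (-234.5) + 490.0 = -1508.8
(Excluded from the current account — financial account: sale of domestic government bonds to non-residents 1754.3, increase in resident deposits held at foreign banks 638.6; capital account: debt forgiveness received from foreign official creditors 87.3, acquisition of foreign patents and trademarks (non-produced assets) 136.5.)

-1508.8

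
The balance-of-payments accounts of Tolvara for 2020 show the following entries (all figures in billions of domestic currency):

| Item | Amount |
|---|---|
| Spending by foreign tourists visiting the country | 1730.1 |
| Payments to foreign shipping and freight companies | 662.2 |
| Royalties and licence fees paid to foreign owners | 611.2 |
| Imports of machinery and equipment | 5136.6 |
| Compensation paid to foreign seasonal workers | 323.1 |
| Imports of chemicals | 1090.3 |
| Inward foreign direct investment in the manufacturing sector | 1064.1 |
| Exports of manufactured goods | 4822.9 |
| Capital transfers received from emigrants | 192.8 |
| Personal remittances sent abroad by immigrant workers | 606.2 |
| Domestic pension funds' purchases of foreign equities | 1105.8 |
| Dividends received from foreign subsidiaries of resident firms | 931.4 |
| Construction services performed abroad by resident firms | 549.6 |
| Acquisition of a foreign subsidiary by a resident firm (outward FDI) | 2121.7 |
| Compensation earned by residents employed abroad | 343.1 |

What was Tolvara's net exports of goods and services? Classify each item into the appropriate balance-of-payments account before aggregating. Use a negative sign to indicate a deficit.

Goods: -5136.6 - 1090.3 + 4822.9 = -1404.0
Services: 1730.1 - 611.2 + 549.6 - 662.2 = 1006.3
Trade balance = -1404.0 + 1006.3 = -397.7
(Excluded from the trade balance — primary income: compensation paid to foreign seasonal workers 323.1, dividends received from foreign subsidiaries of resident firms 931.4, compensation earned by residents employed abroad 343.1; financial account: inward foreign direct investment in the manufacturing sector 1064.1, domestic pension funds' purchases of foreign equities 1105.8, acquisition of a foreign subsidiary by a resident firm (outward FDI) 2121.7; capital account: capital transfers received from emigrants 192.8; secondary income: personal remittances sent abroad by immigrant workers 606.2.)

-397.7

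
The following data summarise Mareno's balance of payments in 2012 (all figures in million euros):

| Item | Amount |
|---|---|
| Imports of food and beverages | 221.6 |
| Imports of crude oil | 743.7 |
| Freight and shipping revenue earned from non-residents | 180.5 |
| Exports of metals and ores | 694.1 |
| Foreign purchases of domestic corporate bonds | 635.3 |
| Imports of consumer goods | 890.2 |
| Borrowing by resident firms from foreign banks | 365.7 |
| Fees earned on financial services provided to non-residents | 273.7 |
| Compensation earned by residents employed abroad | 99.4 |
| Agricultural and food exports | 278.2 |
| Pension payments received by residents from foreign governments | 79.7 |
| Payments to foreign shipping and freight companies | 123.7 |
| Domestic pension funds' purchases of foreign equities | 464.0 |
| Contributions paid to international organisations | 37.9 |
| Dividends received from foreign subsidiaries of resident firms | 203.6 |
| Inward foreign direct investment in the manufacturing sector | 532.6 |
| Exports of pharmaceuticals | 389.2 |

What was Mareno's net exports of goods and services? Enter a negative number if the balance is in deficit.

Goods: -743.7 + 278.2 + 389.2 + 694.1 - 221.6 - 890.2 = -494.0
Services: -123.7 + 180.5 + 273.7 = 330.5
Trade balance = -494.0 + 330.5 = -163.5
(Excluded from the trade balance — financial account: foreign purchases of domestic corporate bonds 635.3, borrowing by resident firms from foreign banks 365.7, domestic pension funds' purchases of foreign equities 464.0, inward foreign direct investment in the manufacturing sector 532.6; primary income: compensation earned by residents employed abroad 99.4, dividends received from foreign subsidiaries of resident firms 203.6; secondary income: pension payments received by residents from foreign governments 79.7, contributions paid to international organisations 37.9.)

-163.5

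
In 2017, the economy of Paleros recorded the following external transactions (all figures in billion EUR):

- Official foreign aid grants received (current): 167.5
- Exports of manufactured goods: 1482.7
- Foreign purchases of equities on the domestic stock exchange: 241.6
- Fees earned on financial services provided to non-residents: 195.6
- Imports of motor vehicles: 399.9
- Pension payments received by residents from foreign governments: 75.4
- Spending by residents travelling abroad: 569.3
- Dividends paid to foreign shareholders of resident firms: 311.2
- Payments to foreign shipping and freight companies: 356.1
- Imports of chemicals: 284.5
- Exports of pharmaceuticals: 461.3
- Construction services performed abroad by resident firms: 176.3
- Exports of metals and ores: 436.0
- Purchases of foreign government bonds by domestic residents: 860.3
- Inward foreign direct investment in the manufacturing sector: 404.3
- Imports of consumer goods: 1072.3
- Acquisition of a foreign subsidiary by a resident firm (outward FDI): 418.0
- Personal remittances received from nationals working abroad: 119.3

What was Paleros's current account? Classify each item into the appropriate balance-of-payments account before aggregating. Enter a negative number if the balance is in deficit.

120.8

Goods: -284.5 + 436.0 + 1482.7 - 1072.3 - 399.9 + 461.3 = 623.3
Services: -356.1 - 569.3 + 195.6 + 176.3 = -553.5
Primary income: -311.2
Secondary income: 75.4 + 167.5 + 119.3 = 362.2
Current account = 623.3 + (-553.5) + (-311.2) + 362.2 = 120.8
(Excluded from the current account — financial account: foreign purchases of equities on the domestic stock exchange 241.6, purchases of foreign government bonds by domestic residents 860.3, inward foreign direct investment in the manufacturing sector 404.3, acquisition of a foreign subsidiary by a resident firm (outward FDI) 418.0.)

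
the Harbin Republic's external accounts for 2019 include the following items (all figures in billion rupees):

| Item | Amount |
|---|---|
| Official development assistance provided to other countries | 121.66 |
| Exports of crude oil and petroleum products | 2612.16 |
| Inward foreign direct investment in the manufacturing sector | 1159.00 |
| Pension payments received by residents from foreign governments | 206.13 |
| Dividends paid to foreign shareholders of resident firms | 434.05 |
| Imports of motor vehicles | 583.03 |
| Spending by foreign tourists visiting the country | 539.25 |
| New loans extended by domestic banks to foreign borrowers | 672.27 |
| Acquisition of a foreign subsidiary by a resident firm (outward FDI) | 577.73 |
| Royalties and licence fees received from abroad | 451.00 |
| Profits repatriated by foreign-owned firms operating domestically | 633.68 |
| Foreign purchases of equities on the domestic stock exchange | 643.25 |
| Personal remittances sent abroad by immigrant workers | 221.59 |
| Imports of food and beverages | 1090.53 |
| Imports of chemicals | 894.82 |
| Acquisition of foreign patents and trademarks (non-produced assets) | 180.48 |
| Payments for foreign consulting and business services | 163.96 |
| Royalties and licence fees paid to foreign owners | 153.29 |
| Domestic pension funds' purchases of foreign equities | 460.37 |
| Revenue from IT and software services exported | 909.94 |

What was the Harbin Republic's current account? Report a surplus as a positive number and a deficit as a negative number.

421.87

Goods: -1090.53 - 894.82 + 2612.16 - 583.03 = 43.78
Services: 451.00 + 909.94 - 153.29 + 539.25 - 163.96 = 1582.94
Primary income: -633.68 - 434.05 = -1067.73
Secondary income: -121.66 - 221.59 + 206.13 = -137.12
Current account = 43.78 + 1582.94 + (-1067.73) + (-137.12) = 421.87
(Excluded from the current account — financial account: inward foreign direct investment in the manufacturing sector 1159.00, new loans extended by domestic banks to foreign borrowers 672.27, acquisition of a foreign subsidiary by a resident firm (outward FDI) 577.73, foreign purchases of equities on the domestic stock exchange 643.25, domestic pension funds' purchases of foreign equities 460.37; capital account: acquisition of foreign patents and trademarks (non-produced assets) 180.48.)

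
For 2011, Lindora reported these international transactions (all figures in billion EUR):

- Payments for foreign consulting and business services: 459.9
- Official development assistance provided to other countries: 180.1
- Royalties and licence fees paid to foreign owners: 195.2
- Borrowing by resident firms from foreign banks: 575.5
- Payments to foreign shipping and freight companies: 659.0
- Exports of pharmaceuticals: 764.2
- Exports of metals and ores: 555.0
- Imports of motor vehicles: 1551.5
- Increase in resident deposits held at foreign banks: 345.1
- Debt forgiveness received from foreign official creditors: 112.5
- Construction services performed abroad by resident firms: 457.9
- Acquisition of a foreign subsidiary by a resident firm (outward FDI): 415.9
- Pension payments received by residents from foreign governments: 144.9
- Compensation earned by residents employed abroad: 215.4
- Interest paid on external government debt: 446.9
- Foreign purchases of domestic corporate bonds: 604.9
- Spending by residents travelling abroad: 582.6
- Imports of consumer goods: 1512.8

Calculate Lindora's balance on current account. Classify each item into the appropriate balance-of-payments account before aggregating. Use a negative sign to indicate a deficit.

Goods: -1551.5 + 764.2 - 1512.8 + 555.0 = -1745.1
Services: -459.9 - 659.0 - 195.2 + 457.9 - 582.6 = -1438.8
Primary income: 215.4 - 446.9 = -231.5
Secondary income: -180.1 + 144.9 = -35.2
Current account = (-1745.1) + (-1438.8) + (-231.5) + (-35.2) = -3450.6
(Excluded from the current account — financial account: borrowing by resident firms from foreign banks 575.5, increase in resident deposits held at foreign banks 345.1, acquisition of a foreign subsidiary by a resident firm (outward FDI) 415.9, foreign purchases of domestic corporate bonds 604.9; capital account: debt forgiveness received from foreign official creditors 112.5.)

-3450.6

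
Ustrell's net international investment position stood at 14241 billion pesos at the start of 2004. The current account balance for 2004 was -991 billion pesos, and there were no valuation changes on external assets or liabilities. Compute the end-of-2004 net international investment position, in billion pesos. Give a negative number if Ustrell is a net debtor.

13250

With no valuation effects, change in NIIP = current account = -991
End-of-year NIIP = 14241 + (-991) = 13250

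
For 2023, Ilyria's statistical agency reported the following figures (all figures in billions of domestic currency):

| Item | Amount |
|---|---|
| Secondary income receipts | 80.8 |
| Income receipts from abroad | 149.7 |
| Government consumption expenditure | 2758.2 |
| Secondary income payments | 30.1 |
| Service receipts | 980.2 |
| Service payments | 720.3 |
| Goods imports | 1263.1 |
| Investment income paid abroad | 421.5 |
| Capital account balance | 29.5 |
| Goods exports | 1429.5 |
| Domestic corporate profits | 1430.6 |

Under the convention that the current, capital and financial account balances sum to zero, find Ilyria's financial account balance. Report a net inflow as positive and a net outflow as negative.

Goods balance = 1429.5 - 1263.1 = 166.4
Services balance = 980.2 - 720.3 = 259.9
Trade balance (goods + services) = 166.4 + 259.9 = 426.3
Net primary income = 149.7 - 421.5 = -271.8
Net secondary income = 80.8 - 30.1 = 50.7
Current account = 426.3 + (-271.8) + 50.7 = 205.2
Financial account = -(205.2 + 29.5) = -234.7

-234.7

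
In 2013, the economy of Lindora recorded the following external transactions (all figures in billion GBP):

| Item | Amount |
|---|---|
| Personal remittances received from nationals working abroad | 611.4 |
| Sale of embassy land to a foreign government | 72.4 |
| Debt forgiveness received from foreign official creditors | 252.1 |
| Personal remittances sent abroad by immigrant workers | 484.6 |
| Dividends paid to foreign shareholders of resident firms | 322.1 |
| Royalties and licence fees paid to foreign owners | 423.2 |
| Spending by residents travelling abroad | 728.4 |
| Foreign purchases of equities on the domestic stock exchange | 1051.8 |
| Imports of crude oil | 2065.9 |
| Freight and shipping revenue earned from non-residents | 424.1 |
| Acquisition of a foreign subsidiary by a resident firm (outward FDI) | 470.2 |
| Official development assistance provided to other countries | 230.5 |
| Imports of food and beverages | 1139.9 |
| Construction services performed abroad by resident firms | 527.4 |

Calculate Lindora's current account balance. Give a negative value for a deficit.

Goods: -1139.9 - 2065.9 = -3205.8
Services: 424.1 - 728.4 - 423.2 + 527.4 = -200.1
Primary income: -322.1
Secondary income: -230.5 + 611.4 - 484.6 = -103.7
Current account = (-3205.8) + (-200.1) + (-322.1) + (-103.7) = -3831.7
(Excluded from the current account — capital account: sale of embassy land to a foreign government 72.4, debt forgiveness received from foreign official creditors 252.1; financial account: foreign purchases of equities on the domestic stock exchange 1051.8, acquisition of a foreign subsidiary by a resident firm (outward FDI) 470.2.)

-3831.7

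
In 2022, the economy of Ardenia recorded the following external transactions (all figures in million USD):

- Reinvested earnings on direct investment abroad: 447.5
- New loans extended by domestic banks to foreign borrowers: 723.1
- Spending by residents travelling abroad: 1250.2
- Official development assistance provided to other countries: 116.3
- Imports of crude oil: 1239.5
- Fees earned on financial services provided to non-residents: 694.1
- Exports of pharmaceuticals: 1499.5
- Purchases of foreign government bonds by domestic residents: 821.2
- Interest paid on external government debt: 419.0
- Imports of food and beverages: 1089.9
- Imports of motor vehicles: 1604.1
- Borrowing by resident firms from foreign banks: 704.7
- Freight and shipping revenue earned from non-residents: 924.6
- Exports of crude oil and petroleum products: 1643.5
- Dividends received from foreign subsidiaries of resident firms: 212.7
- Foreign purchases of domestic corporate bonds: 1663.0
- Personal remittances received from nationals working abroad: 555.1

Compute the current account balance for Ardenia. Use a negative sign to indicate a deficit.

258.0

Goods: -1089.9 - 1239.5 + 1643.5 - 1604.1 + 1499.5 = -790.5
Services: 924.6 - 1250.2 + 694.1 = 368.5
Primary income: 212.7 - 419.0 + 447.5 = 241.2
Secondary income: 555.1 - 116.3 = 438.8
Current account = (-790.5) + 368.5 + 241.2 + 438.8 = 258.0
(Excluded from the current account — financial account: new loans extended by domestic banks to foreign borrowers 723.1, purchases of foreign government bonds by domestic residents 821.2, borrowing by resident firms from foreign banks 704.7, foreign purchases of domestic corporate bonds 1663.0.)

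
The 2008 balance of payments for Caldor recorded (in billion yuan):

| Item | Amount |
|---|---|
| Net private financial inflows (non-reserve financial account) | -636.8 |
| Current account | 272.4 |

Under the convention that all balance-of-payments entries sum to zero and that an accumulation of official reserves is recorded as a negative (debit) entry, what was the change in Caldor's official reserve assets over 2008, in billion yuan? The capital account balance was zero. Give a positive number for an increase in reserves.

Official reserve transactions balance = -(272.4 + (-636.8)) = 364.4
An accumulation of reserves is recorded as a debit (negative entry), so the change in the stock of reserves is the negative of that balance.
Change in official reserves = -(364.4) = -364.4

-364.4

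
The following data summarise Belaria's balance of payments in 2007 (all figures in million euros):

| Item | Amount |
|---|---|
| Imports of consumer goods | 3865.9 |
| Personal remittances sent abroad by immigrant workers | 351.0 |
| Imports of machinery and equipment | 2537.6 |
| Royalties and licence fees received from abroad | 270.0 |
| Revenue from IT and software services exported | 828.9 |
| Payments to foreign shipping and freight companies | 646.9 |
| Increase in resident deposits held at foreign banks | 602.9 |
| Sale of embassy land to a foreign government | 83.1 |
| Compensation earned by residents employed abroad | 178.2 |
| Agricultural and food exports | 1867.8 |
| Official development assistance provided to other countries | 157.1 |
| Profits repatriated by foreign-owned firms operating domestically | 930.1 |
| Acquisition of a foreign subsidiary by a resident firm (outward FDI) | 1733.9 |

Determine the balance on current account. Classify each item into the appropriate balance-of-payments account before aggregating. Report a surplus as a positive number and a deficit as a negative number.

Goods: -2537.6 + 1867.8 - 3865.9 = -4535.7
Services: 270.0 + 828.9 - 646.9 = 452.0
Primary income: 178.2 - 930.1 = -751.9
Secondary income: -351.0 - 157.1 = -508.1
Current account = (-4535.7) + 452.0 + (-751.9) + (-508.1) = -5343.7
(Excluded from the current account — financial account: increase in resident deposits held at foreign banks 602.9, acquisition of a foreign subsidiary by a resident firm (outward FDI) 1733.9; capital account: sale of embassy land to a foreign government 83.1.)

-5343.7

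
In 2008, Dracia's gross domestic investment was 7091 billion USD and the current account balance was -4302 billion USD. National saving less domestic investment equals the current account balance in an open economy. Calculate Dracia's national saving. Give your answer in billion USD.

2789

S - I = CA (net lending to the rest of the world).
S = I + CA = 7091 + (-4302) = 2789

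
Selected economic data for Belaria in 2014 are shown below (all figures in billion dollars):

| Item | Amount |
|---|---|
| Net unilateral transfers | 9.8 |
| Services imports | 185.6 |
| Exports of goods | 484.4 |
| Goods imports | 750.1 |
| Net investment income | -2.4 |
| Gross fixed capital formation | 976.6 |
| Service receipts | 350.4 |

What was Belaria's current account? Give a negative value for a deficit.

Goods balance = 484.4 - 750.1 = -265.7
Services balance = 350.4 - 185.6 = 164.8
Trade balance (goods + services) = -265.7 + 164.8 = -100.9
Net primary income = -2.4
Net secondary income = 9.8
Current account = -100.9 + (-2.4) + 9.8 = -93.5

-93.5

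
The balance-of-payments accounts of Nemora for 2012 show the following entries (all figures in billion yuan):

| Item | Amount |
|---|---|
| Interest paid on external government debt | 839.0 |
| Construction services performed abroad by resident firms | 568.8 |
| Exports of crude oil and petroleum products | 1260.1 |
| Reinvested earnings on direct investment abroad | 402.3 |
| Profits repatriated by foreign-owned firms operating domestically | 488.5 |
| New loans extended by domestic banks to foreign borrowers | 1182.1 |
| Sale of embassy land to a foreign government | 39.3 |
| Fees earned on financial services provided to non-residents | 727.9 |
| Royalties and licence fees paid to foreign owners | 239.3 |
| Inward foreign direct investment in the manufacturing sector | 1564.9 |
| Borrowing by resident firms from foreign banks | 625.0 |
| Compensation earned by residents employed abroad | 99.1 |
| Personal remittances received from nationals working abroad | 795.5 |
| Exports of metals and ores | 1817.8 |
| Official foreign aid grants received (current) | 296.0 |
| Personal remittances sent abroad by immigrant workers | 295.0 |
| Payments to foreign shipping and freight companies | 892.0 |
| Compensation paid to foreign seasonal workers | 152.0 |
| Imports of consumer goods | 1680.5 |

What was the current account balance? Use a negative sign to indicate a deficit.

1381.2

Goods: 1817.8 + 1260.1 - 1680.5 = 1397.4
Services: 568.8 - 892.0 + 727.9 - 239.3 = 165.4
Primary income: 402.3 - 839.0 - 488.5 + 99.1 - 152.0 = -978.1
Secondary income: 296.0 + 795.5 - 295.0 = 796.5
Current account = 1397.4 + 165.4 + (-978.1) + 796.5 = 1381.2
(Excluded from the current account — financial account: new loans extended by domestic banks to foreign borrowers 1182.1, inward foreign direct investment in the manufacturing sector 1564.9, borrowing by resident firms from foreign banks 625.0; capital account: sale of embassy land to a foreign government 39.3.)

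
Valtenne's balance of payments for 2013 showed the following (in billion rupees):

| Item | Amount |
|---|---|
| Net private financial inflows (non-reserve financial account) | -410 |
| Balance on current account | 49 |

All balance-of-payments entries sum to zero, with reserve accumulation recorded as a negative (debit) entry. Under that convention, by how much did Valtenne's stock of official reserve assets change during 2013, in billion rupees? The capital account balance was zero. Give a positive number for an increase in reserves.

Official reserve transactions balance = -(49 + (-410)) = 361
An accumulation of reserves is recorded as a debit (negative entry), so the change in the stock of reserves is the negative of that balance.
Change in official reserves = -(361) = -361

-361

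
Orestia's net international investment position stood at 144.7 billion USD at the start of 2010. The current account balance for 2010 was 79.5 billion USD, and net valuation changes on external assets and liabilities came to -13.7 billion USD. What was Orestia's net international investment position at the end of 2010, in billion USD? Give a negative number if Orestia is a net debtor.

210.5

Change in NIIP = current account + net valuation change = 79.5 + (-13.7) = 65.8
End-of-year NIIP = 144.7 + 65.8 = 210.5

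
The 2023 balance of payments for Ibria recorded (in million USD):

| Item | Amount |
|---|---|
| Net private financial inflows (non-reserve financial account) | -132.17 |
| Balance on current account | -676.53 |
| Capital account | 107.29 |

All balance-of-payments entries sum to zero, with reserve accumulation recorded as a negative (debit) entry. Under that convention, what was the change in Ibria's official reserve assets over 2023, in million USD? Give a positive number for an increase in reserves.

Official reserve transactions balance = -((-676.53) + 107.29 + (-132.17)) = 701.41
An accumulation of reserves is recorded as a debit (negative entry), so the change in the stock of reserves is the negative of that balance.
Change in official reserves = -(701.41) = -701.41

-701.41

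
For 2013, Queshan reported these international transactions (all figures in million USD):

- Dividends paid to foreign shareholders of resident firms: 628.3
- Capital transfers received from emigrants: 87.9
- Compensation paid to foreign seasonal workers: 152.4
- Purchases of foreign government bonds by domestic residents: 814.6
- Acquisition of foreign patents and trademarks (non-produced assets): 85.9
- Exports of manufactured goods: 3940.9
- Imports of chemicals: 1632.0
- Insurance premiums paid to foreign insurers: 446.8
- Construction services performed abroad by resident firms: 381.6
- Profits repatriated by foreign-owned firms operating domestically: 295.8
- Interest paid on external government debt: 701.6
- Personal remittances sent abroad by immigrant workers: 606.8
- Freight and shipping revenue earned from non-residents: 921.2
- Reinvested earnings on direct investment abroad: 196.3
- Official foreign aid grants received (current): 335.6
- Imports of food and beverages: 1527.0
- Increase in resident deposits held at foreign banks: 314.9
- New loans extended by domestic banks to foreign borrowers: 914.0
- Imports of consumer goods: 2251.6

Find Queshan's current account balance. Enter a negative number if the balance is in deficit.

-2466.7

Goods: -2251.6 - 1527.0 - 1632.0 + 3940.9 = -1469.7
Services: 921.2 - 446.8 + 381.6 = 856.0
Primary income: -152.4 - 628.3 + 196.3 - 701.6 - 295.8 = -1581.8
Secondary income: 335.6 - 606.8 = -271.2
Current account = (-1469.7) + 856.0 + (-1581.8) + (-271.2) = -2466.7
(Excluded from the current account — capital account: capital transfers received from emigrants 87.9, acquisition of foreign patents and trademarks (non-produced assets) 85.9; financial account: purchases of foreign government bonds by domestic residents 814.6, increase in resident deposits held at foreign banks 314.9, new loans extended by domestic banks to foreign borrowers 914.0.)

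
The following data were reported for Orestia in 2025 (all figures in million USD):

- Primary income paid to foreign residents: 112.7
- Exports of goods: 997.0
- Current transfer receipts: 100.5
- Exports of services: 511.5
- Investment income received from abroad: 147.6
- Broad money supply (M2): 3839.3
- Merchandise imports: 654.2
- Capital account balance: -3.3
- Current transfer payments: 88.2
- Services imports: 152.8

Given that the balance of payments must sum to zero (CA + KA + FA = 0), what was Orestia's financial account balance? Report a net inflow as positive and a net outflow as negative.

-745.4

Goods balance = 997.0 - 654.2 = 342.8
Services balance = 511.5 - 152.8 = 358.7
Trade balance (goods + services) = 342.8 + 358.7 = 701.5
Net primary income = 147.6 - 112.7 = 34.9
Net secondary income = 100.5 - 88.2 = 12.3
Current account = 701.5 + 34.9 + 12.3 = 748.7
Financial account = -(748.7 + (-3.3)) = -745.4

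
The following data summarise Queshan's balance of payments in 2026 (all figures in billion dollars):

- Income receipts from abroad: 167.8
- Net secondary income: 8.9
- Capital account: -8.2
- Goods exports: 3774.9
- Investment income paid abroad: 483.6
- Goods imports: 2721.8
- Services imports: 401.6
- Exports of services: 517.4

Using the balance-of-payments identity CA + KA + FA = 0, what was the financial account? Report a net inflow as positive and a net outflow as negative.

Goods balance = 3774.9 - 2721.8 = 1053.1
Services balance = 517.4 - 401.6 = 115.8
Trade balance (goods + services) = 1053.1 + 115.8 = 1168.9
Net primary income = 167.8 - 483.6 = -315.8
Net secondary income = 8.9
Current account = 1168.9 + (-315.8) + 8.9 = 862.0
Financial account = -(862.0 + (-8.2)) = -853.8

-853.8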